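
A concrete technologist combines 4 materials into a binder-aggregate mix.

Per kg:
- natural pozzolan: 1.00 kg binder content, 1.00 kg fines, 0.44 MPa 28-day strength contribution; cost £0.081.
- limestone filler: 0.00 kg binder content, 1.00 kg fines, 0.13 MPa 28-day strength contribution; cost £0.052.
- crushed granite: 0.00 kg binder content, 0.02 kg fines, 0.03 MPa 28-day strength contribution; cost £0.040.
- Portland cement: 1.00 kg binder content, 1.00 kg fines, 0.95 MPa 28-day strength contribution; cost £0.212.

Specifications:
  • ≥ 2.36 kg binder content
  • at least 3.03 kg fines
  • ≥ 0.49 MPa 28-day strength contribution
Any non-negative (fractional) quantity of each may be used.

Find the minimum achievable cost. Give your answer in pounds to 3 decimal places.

£0.226

Treat it as an LP. Let x1 = kg of natural pozzolan, x2 = kg of limestone filler, x3 = kg of crushed granite, x4 = kg of Portland cement.
Minimize 0.081x1 + 0.052x2 + 0.04x3 + 0.212x4 with:
  1x1 + 1x4 ≥ 2.36   (binder content)
  1x1 + 1x2 + 0.02x3 + 1x4 ≥ 3.03   (fines)
  0.44x1 + 0.13x2 + 0.03x3 + 0.95x4 ≥ 0.49   (28-day strength contribution)
  x1, x2, x3, x4 ≥ 0.
The cheapest feasible vertex uses only natural pozzolan, limestone filler; crushed granite, Portland cement are not used. The binder content and fines requirements are met with equality.
So natural pozzolan = 2.36 kg, limestone filler = 0.67 kg.
Objective = 0.081·2.36 + 0.052·0.67 = 0.22600.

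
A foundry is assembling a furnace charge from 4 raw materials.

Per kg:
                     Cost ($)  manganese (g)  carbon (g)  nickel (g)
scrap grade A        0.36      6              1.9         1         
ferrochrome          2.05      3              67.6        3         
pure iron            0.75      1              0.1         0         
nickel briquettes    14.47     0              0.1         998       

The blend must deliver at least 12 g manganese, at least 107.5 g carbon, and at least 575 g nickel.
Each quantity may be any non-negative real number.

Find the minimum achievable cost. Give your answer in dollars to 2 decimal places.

Let x1 = kg of scrap grade A, x2 = kg of ferrochrome, x3 = kg of pure iron, x4 = kg of nickel briquettes.
Minimise 0.36x1 + 2.05x2 + 0.75x3 + 14.47x4 with:
  6x1 + 3x2 + 1x3 ≥ 12   (manganese)
  1.9x1 + 67.6x2 + 0.1x3 + 0.1x4 ≥ 107.5   (carbon)
  1x1 + 3x2 + 998x4 ≥ 575   (nickel)
  x1, x2, x3, x4 ≥ 0.
The cheapest feasible vertex uses only scrap grade A, ferrochrome, nickel briquettes; pure iron is not used. There the manganese, carbon, nickel constraints are tight.
That vertex is x1 = 1.222, x2 = 1.555, x4 = 0.5703.
Hence cost = 0.36·1.222 + 2.05·1.555 + 14.47·0.5703 = $11.8799.

$11.88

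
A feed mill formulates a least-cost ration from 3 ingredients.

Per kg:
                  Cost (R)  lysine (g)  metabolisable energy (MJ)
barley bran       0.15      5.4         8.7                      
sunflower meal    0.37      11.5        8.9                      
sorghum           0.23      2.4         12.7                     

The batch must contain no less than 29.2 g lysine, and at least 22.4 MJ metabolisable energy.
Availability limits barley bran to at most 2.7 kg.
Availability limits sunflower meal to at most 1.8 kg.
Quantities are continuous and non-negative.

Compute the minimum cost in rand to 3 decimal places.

Let x1 = kg of barley bran, x2 = kg of sunflower meal, x3 = kg of sorghum.
Minimise 0.15x1 + 0.37x2 + 0.23x3 subject to:
  5.4x1 + 11.5x2 + 2.4x3 ≥ 29.2   (lysine)
  8.7x1 + 8.9x2 + 12.7x3 ≥ 22.4   (metabolisable energy)
  x1 ≤ 2.7
  x2 ≤ 1.8
  x1, x2, x3 ≥ 0.
The optimal basis is {barley bran, sunflower meal}; sorghum drops out. There the lysine and the barley bran cap constraints are tight.
Solving gives x1 = 2.7, x2 = 1.271.
Cost = 0.15·2.7 + 0.37·1.271 = 0.87527.

R0.875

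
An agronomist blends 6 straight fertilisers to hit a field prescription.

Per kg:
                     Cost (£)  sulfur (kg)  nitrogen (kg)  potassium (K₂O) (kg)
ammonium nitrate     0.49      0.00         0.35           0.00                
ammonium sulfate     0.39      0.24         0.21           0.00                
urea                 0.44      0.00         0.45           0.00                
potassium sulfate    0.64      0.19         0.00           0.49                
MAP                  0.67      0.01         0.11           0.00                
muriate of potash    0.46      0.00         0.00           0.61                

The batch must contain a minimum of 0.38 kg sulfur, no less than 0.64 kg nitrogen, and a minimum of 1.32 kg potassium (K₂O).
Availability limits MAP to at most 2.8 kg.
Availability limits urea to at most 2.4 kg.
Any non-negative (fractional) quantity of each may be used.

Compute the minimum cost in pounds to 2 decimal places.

£1.91

Set it up as a linear program. Let x1 = kg of ammonium nitrate, x2 = kg of ammonium sulfate, x3 = kg of urea, x4 = kg of potassium sulfate, x5 = kg of MAP, x6 = kg of muriate of potash.
Minimize 0.49x1 + 0.39x2 + 0.44x3 + 0.64x4 + 0.67x5 + 0.46x6 s.t.:
  0.24x2 + 0.19x4 + 0.01x5 ≥ 0.38   (sulfur)
  0.35x1 + 0.21x2 + 0.45x3 + 0.11x5 ≥ 0.64   (nitrogen)
  0.49x4 + 0.61x6 ≥ 1.32   (potassium (K₂O))
  x5 ≤ 2.8
  x3 ≤ 2.4
  x1, x2, x3, x4, x5, x6 ≥ 0.
The minimum-cost mix takes nothing from ammonium nitrate, potassium sulfate, MAP — only ammonium sulfate, urea, muriate of potash. Binding constraints: sulfur, nitrogen, potassium (K₂O).
Optimal quantities: ammonium sulfate = 1.583 kg, urea = 0.6833 kg, muriate of potash = 2.164 kg.
Cost = 0.39·1.583 + 0.44·0.6833 + 0.46·2.164 = 1.9135.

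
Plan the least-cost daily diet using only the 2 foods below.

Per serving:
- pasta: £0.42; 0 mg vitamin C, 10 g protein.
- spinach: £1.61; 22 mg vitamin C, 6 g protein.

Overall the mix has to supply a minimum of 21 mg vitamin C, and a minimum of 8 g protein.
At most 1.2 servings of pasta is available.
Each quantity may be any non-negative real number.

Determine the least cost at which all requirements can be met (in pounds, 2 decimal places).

£1.63

Treat it as an LP. Let x1 = servings of pasta, x2 = servings of spinach.
Minimize 0.42x1 + 1.61x2 subject to:
  22x2 ≥ 21   (vitamin C)
  10x1 + 6x2 ≥ 8   (protein)
  x1 ≤ 1.2
  x1, x2 ≥ 0.
Both inputs are positive at the optimum. Binding constraints: vitamin C and protein.
Optimal quantities: pasta = 0.2273 servings, spinach = 0.9545 servings.
Hence cost = 0.42·0.2273 + 1.61·0.9545 = £1.6322.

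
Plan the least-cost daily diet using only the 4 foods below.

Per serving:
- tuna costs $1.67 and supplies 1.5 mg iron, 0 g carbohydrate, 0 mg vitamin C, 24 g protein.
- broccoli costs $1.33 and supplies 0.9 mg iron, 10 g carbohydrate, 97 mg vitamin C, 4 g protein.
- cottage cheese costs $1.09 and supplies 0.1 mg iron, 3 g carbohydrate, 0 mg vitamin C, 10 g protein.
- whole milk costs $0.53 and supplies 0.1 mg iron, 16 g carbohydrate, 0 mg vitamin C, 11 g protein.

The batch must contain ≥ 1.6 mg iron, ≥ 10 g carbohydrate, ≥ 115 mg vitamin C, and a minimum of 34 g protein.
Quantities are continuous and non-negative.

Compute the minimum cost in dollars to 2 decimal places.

Let x1 = servings of tuna, x2 = servings of broccoli, x3 = servings of cottage cheese, x4 = servings of whole milk.
Minimize 1.67x1 + 1.33x2 + 1.09x3 + 0.53x4 s.t.:
  1.5x1 + 0.9x2 + 0.1x3 + 0.1x4 ≥ 1.6   (iron)
  10x2 + 3x3 + 16x4 ≥ 10   (carbohydrate)
  97x2 ≥ 115   (vitamin C)
  24x1 + 4x2 + 10x3 + 11x4 ≥ 34   (protein)
  x1, x2, x3, x4 ≥ 0.
The cheapest feasible vertex uses only tuna, broccoli, whole milk; cottage cheese is not used. The iron, vitamin C, protein requirements are met with equality.
Optimal quantities: tuna = 0.2083 servings, broccoli = 1.186 servings, whole milk = 2.205 servings.
Cost = 1.67·0.2083 + 1.33·1.186 + 0.53·2.205 = 3.0939.

$3.09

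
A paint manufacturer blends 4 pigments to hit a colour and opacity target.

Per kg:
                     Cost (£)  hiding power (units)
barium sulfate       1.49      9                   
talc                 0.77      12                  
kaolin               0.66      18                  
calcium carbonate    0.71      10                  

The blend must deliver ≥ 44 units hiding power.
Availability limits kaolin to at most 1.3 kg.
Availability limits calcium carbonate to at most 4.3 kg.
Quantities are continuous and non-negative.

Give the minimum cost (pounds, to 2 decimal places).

£2.18

Set it up as a linear program. Let x1 = kg of barium sulfate, x2 = kg of talc, x3 = kg of kaolin, x4 = kg of calcium carbonate.
min 1.49x1 + 0.77x2 + 0.66x3 + 0.71x4 with:
  9x1 + 12x2 + 18x3 + 10x4 ≥ 44   (hiding power)
  x3 ≤ 1.3
  x4 ≤ 4.3
  x1, x2, x3, x4 ≥ 0.
The minimum-cost mix takes nothing from barium sulfate, calcium carbonate — only talc, kaolin. There the hiding power and the kaolin cap constraints are tight.
So talc = 1.717 kg, kaolin = 1.3 kg.
Hence cost = 0.77·1.717 + 0.66·1.3 = £2.1801.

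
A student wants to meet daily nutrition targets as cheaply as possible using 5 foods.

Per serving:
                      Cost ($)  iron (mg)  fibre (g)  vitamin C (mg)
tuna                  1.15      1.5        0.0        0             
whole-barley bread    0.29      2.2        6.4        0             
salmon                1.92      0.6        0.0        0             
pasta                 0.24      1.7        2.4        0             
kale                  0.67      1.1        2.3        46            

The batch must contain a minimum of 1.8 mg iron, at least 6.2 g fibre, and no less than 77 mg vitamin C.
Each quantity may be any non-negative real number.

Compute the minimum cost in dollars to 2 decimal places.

This is a linear program. Let x1 = servings of tuna, x2 = servings of whole-barley bread, x3 = servings of salmon, x4 = servings of pasta, x5 = servings of kale.
min 1.15x1 + 0.29x2 + 1.92x3 + 0.24x4 + 0.67x5 subject to:
  1.5x1 + 2.2x2 + 0.6x3 + 1.7x4 + 1.1x5 ≥ 1.8   (iron)
  6.4x2 + 2.4x4 + 2.3x5 ≥ 6.2   (fibre)
  46x5 ≥ 77   (vitamin C)
  x1, x2, x3, x4, x5 ≥ 0.
The minimum-cost mix takes nothing from tuna, salmon, pasta — only whole-barley bread, kale. There the fibre and vitamin C constraints are tight.
Optimal quantities: whole-barley bread = 0.3672 servings, kale = 1.674 servings.
Hence cost = 0.29·0.3672 + 0.67·1.674 = $1.2281.

$1.23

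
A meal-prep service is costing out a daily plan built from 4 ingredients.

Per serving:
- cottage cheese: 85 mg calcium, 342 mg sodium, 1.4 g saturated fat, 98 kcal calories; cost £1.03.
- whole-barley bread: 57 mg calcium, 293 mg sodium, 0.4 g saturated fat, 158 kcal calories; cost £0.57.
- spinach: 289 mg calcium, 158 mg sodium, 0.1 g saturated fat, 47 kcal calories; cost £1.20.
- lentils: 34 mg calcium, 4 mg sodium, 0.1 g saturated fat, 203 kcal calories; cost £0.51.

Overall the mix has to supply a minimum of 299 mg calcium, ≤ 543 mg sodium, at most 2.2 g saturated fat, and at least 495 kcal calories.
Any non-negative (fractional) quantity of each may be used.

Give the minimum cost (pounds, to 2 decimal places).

£2.08

Set it up as a linear program. Let x1 = servings of cottage cheese, x2 = servings of whole-barley bread, x3 = servings of spinach, x4 = servings of lentils.
Minimize 1.03x1 + 0.57x2 + 1.2x3 + 0.51x4 with:
  85x1 + 57x2 + 289x3 + 34x4 ≥ 299   (calcium)
  342x1 + 293x2 + 158x3 + 4x4 ≤ 543   (sodium)
  1.4x1 + 0.4x2 + 0.1x3 + 0.1x4 ≤ 2.2   (saturated fat)
  98x1 + 158x2 + 47x3 + 203x4 ≥ 495   (calories)
  x1, x2, x3, x4 ≥ 0.
The cheapest feasible vertex uses only spinach, lentils; cottage cheese, whole-barley bread are not used. Binding constraints: calcium and calories.
So spinach = 0.7687 servings, lentils = 2.26 servings.
Hence cost = 1.2·0.7687 + 0.51·2.26 = £2.07504.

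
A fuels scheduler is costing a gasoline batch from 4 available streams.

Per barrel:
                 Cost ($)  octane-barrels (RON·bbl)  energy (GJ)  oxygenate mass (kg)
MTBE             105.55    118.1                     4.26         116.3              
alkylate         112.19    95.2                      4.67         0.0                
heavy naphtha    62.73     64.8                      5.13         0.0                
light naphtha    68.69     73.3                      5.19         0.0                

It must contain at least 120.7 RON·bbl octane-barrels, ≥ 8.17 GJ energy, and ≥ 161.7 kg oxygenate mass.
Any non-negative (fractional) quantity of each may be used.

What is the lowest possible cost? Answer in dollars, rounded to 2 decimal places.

$174.23

Set it up as a linear program. Let x1 = barrels of MTBE, x2 = barrels of alkylate, x3 = barrels of heavy naphtha, x4 = barrels of light naphtha.
Minimise 105.55x1 + 112.19x2 + 62.73x3 + 68.69x4 subject to:
  118.1x1 + 95.2x2 + 64.8x3 + 73.3x4 ≥ 120.7   (octane-barrels)
  4.26x1 + 4.67x2 + 5.13x3 + 5.19x4 ≥ 8.17   (energy)
  116.3x1 ≥ 161.7   (oxygenate mass)
  x1, x2, x3, x4 ≥ 0.
The minimum-cost mix takes nothing from alkylate, light naphtha — only MTBE, heavy naphtha. The energy and oxygenate mass requirements are met with equality.
Optimal quantities: MTBE = 1.3904 barrels, heavy naphtha = 0.43802 barrels.
Cost = 105.55·1.3904 + 62.73·0.43802 = 174.2337.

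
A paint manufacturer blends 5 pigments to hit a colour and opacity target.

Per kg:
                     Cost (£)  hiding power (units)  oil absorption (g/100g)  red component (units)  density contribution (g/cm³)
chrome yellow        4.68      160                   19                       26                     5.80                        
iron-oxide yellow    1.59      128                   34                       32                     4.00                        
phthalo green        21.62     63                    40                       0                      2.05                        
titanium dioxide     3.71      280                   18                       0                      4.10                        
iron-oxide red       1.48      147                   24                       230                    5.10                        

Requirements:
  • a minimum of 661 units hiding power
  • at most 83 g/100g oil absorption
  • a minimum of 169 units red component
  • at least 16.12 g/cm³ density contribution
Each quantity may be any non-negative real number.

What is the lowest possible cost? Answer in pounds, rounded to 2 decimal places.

Let x1 = kg of chrome yellow, x2 = kg of iron-oxide yellow, x3 = kg of phthalo green, x4 = kg of titanium dioxide, x5 = kg of iron-oxide red.
Minimize 4.68x1 + 1.59x2 + 21.62x3 + 3.71x4 + 1.48x5 s.t.:
  160x1 + 128x2 + 63x3 + 280x4 + 147x5 ≥ 661   (hiding power)
  19x1 + 34x2 + 40x3 + 18x4 + 24x5 ≤ 83   (oil absorption)
  26x1 + 32x2 + 230x5 ≥ 169   (red component)
  5.8x1 + 4x2 + 2.05x3 + 4.1x4 + 5.1x5 ≥ 16.12   (density contribution)
  x1, x2, x3, x4, x5 ≥ 0.
The minimum-cost mix takes nothing from chrome yellow, iron-oxide yellow, phthalo green — only titanium dioxide, iron-oxide red. There the hiding power and oil absorption constraints are tight.
That vertex is x4 = 0.8991, x5 = 2.784.
Hence cost = 3.71·0.8991 + 1.48·2.784 = £7.4560.

£7.46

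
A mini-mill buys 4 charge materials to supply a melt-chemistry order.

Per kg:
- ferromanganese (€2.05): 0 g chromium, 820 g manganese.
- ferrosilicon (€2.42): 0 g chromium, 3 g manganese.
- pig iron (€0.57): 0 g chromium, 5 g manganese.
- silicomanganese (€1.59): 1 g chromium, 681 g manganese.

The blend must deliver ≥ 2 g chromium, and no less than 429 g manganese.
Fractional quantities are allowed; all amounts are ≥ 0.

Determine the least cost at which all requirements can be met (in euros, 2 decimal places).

This is a linear program. Let x1 = kg of ferromanganese, x2 = kg of ferrosilicon, x3 = kg of pig iron, x4 = kg of silicomanganese.
Minimize 2.05x1 + 2.42x2 + 0.57x3 + 1.59x4 s.t.:
  1x4 ≥ 2   (chromium)
  820x1 + 3x2 + 5x3 + 681x4 ≥ 429   (manganese)
  x1, x2, x3, x4 ≥ 0.
The optimal basis is {silicomanganese}; ferromanganese, ferrosilicon, pig iron drop out. Binding constraint: chromium.
So silicomanganese = 2 kg.
Cost = 1.59·2 = 3.1800.

€3.18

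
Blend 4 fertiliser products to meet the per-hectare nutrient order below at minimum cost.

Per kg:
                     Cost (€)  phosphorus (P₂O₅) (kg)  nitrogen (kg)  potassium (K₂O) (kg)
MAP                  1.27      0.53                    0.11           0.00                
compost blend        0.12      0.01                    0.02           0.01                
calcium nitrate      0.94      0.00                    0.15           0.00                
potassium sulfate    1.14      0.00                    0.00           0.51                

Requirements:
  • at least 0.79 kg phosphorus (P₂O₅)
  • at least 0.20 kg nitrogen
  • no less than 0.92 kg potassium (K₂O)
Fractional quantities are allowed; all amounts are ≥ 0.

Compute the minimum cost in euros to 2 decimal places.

€4.10

Set it up as a linear program. Let x1 = kg of MAP, x2 = kg of compost blend, x3 = kg of calcium nitrate, x4 = kg of potassium sulfate.
Minimise 1.27x1 + 0.12x2 + 0.94x3 + 1.14x4 s.t.:
  0.53x1 + 0.01x2 ≥ 0.79   (phosphorus (P₂O₅))
  0.11x1 + 0.02x2 + 0.15x3 ≥ 0.2   (nitrogen)
  0.01x2 + 0.51x4 ≥ 0.92   (potassium (K₂O))
  x1, x2, x3, x4 ≥ 0.
At the optimum only MAP, compost blend, potassium sulfate are positive (calcium nitrate = 0). There the phosphorus (P₂O₅), nitrogen, potassium (K₂O) constraints are tight.
That vertex is x1 = 1.453, x2 = 2.011, x4 = 1.764.
Total cost: 1.27·1.453 + 0.12·2.011 + 1.14·1.764 = 4.0976.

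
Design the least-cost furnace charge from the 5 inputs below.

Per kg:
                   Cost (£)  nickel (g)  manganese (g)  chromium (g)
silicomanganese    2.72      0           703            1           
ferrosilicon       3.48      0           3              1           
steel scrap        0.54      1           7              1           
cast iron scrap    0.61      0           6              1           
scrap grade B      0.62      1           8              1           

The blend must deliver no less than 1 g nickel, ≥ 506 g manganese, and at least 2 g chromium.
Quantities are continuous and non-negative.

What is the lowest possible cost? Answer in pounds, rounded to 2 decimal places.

£2.62

Let x1 = kg of silicomanganese, x2 = kg of ferrosilicon, x3 = kg of steel scrap, x4 = kg of cast iron scrap, x5 = kg of scrap grade B.
min 2.72x1 + 3.48x2 + 0.54x3 + 0.61x4 + 0.62x5 subject to:
  1x3 + 1x5 ≥ 1   (nickel)
  703x1 + 3x2 + 7x3 + 6x4 + 8x5 ≥ 506   (manganese)
  1x1 + 1x2 + 1x3 + 1x4 + 1x5 ≥ 2   (chromium)
  x1, x2, x3, x4, x5 ≥ 0.
The minimum-cost mix takes nothing from ferrosilicon, cast iron scrap, scrap grade B — only silicomanganese, steel scrap. Binding constraints: manganese and chromium.
Optimal quantities: silicomanganese = 0.7069 kg, steel scrap = 1.293 kg.
Hence cost = 2.72·0.7069 + 0.54·1.293 = £2.6210.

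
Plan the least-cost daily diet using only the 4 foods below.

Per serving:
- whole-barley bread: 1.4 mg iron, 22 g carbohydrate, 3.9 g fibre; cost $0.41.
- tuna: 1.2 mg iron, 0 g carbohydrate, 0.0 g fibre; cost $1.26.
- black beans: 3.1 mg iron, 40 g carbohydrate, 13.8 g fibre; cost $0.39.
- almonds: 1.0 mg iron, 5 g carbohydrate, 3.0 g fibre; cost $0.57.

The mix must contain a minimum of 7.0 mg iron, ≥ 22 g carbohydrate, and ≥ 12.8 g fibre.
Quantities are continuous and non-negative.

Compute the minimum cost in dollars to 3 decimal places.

Let x1 = servings of whole-barley bread, x2 = servings of tuna, x3 = servings of black beans, x4 = servings of almonds.
Minimize 0.41x1 + 1.26x2 + 0.39x3 + 0.57x4 with:
  1.4x1 + 1.2x2 + 3.1x3 + 1x4 ≥ 7   (iron)
  22x1 + 40x3 + 5x4 ≥ 22   (carbohydrate)
  3.9x1 + 13.8x3 + 3x4 ≥ 12.8   (fibre)
  x1, x2, x3, x4 ≥ 0.
At the optimum only black beans is positive (whole-barley bread, tuna, almonds = 0). Binding constraint: iron.
So black beans = 2.258 servings.
Hence cost = 0.39·2.258 = $0.88062.

$0.881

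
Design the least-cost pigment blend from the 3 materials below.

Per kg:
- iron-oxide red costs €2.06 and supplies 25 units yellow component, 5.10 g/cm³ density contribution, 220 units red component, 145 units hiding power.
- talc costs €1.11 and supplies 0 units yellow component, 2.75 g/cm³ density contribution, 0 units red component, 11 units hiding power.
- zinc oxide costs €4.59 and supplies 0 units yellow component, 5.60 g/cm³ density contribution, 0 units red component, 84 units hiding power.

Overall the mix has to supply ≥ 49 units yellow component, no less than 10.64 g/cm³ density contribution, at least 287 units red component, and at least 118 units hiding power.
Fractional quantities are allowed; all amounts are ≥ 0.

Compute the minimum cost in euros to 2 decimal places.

Let x1 = kg of iron-oxide red, x2 = kg of talc, x3 = kg of zinc oxide.
Minimise 2.06x1 + 1.11x2 + 4.59x3 s.t.:
  25x1 ≥ 49   (yellow component)
  5.1x1 + 2.75x2 + 5.6x3 ≥ 10.64   (density contribution)
  220x1 ≥ 287   (red component)
  145x1 + 11x2 + 84x3 ≥ 118   (hiding power)
  x1, x2, x3 ≥ 0.
The minimum-cost mix takes nothing from zinc oxide — only iron-oxide red, talc. The yellow component and density contribution requirements are met with equality.
So iron-oxide red = 1.96 kg, talc = 0.2342 kg.
Total cost: 2.06·1.96 + 1.11·0.2342 = 4.2976.

€4.30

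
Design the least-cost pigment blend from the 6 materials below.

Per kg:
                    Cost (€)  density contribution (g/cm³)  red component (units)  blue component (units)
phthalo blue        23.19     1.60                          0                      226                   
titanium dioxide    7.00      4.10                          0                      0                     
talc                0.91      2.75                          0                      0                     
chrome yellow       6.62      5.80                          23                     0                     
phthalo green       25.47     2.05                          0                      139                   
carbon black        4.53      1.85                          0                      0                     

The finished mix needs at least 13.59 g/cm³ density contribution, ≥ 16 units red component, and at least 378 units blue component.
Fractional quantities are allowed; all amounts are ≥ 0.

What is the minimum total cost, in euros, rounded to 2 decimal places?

This is a linear program. Let x1 = kg of phthalo blue, x2 = kg of titanium dioxide, x3 = kg of talc, x4 = kg of chrome yellow, x5 = kg of phthalo green, x6 = kg of carbon black.
min 23.19x1 + 7x2 + 0.91x3 + 6.62x4 + 25.47x5 + 4.53x6 s.t.:
  1.6x1 + 4.1x2 + 2.75x3 + 5.8x4 + 2.05x5 + 1.85x6 ≥ 13.59   (density contribution)
  23x4 ≥ 16   (red component)
  226x1 + 139x5 ≥ 378   (blue component)
  x1, x2, x3, x4, x5, x6 ≥ 0.
The minimum-cost mix takes nothing from titanium dioxide, phthalo green, carbon black — only phthalo blue, talc, chrome yellow. Binding constraints: density contribution, red component, blue component.
That vertex is x1 = 1.6726, x3 = 2.5015, x4 = 0.69565.
Objective = 23.19·1.6726 + 0.91·2.5015 + 6.62·0.69565 = 45.6692.

€45.67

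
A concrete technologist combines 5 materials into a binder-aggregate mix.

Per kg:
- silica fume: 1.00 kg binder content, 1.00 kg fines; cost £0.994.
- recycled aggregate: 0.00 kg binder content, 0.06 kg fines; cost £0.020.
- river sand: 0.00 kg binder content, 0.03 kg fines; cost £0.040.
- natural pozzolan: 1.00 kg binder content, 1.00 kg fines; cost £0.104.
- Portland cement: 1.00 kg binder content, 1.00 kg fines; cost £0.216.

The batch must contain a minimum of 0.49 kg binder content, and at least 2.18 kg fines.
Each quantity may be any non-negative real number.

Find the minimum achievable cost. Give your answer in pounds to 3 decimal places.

Treat it as an LP. Let x1 = kg of silica fume, x2 = kg of recycled aggregate, x3 = kg of river sand, x4 = kg of natural pozzolan, x5 = kg of Portland cement.
min 0.994x1 + 0.02x2 + 0.04x3 + 0.104x4 + 0.216x5 with:
  1x1 + 1x4 + 1x5 ≥ 0.49   (binder content)
  1x1 + 0.06x2 + 0.03x3 + 1x4 + 1x5 ≥ 2.18   (fines)
  x1, x2, x3, x4, x5 ≥ 0.
The minimum-cost mix takes nothing from silica fume, recycled aggregate, river sand, Portland cement — only natural pozzolan. The fines requirement is met with equality.
That vertex is x4 = 2.18.
Cost = 0.104·2.18 = 0.22672.

£0.227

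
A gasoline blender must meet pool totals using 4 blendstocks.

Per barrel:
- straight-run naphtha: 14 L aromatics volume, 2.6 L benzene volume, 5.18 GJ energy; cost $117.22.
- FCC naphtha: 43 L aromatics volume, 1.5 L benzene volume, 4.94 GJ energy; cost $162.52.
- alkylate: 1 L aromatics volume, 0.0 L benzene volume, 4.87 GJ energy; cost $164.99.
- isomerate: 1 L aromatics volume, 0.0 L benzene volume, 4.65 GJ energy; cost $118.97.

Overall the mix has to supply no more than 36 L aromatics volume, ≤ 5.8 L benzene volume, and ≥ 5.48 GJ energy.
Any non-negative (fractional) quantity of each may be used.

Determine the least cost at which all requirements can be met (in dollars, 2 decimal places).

This is a linear program. Let x1 = barrels of straight-run naphtha, x2 = barrels of FCC naphtha, x3 = barrels of alkylate, x4 = barrels of isomerate.
Minimize 117.22x1 + 162.52x2 + 164.99x3 + 118.97x4 s.t.:
  14x1 + 43x2 + 1x3 + 1x4 ≤ 36   (aromatics volume)
  2.6x1 + 1.5x2 ≤ 5.8   (benzene volume)
  5.18x1 + 4.94x2 + 4.87x3 + 4.65x4 ≥ 5.48   (energy)
  x1, x2, x3, x4 ≥ 0.
The cheapest feasible vertex uses only straight-run naphtha; FCC naphtha, alkylate, isomerate are not used. Binding constraint: energy.
That vertex is x1 = 1.0579.
Cost = 117.22·1.0579 = 124.0070.

$124.01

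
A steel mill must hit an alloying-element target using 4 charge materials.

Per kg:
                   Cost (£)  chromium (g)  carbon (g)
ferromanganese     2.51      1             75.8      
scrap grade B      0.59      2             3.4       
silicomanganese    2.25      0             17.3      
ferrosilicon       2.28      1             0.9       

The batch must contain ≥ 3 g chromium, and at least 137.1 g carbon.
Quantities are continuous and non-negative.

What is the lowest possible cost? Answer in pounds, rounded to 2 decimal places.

£4.83

This is a linear program. Let x1 = kg of ferromanganese, x2 = kg of scrap grade B, x3 = kg of silicomanganese, x4 = kg of ferrosilicon.
min 2.51x1 + 0.59x2 + 2.25x3 + 2.28x4 s.t.:
  1x1 + 2x2 + 1x4 ≥ 3   (chromium)
  75.8x1 + 3.4x2 + 17.3x3 + 0.9x4 ≥ 137.1   (carbon)
  x1, x2, x3, x4 ≥ 0.
The minimum-cost mix takes nothing from silicomanganese, ferrosilicon — only ferromanganese, scrap grade B. The chromium and carbon requirements are met with equality.
That vertex is x1 = 1.781, x2 = 0.6093.
Objective = 2.51·1.781 + 0.59·0.6093 = 4.8298.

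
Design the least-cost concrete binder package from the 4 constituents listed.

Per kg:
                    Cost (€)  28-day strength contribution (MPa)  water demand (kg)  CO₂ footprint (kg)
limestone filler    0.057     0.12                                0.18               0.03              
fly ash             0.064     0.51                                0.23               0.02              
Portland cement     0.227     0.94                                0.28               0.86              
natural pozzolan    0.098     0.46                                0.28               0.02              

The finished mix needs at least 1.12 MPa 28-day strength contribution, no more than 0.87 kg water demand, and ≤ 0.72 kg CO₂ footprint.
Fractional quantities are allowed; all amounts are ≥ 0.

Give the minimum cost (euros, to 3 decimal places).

€0.141

Let x1 = kg of limestone filler, x2 = kg of fly ash, x3 = kg of Portland cement, x4 = kg of natural pozzolan.
Minimise 0.057x1 + 0.064x2 + 0.227x3 + 0.098x4 s.t.:
  0.12x1 + 0.51x2 + 0.94x3 + 0.46x4 ≥ 1.12   (28-day strength contribution)
  0.18x1 + 0.23x2 + 0.28x3 + 0.28x4 ≤ 0.87   (water demand)
  0.03x1 + 0.02x2 + 0.86x3 + 0.02x4 ≤ 0.72   (CO₂ footprint)
  x1, x2, x3, x4 ≥ 0.
The minimum-cost mix takes nothing from limestone filler, Portland cement, natural pozzolan — only fly ash. There the 28-day strength contribution constraint is tight.
That vertex is x2 = 2.196.
Hence cost = 0.064·2.196 = €0.14054.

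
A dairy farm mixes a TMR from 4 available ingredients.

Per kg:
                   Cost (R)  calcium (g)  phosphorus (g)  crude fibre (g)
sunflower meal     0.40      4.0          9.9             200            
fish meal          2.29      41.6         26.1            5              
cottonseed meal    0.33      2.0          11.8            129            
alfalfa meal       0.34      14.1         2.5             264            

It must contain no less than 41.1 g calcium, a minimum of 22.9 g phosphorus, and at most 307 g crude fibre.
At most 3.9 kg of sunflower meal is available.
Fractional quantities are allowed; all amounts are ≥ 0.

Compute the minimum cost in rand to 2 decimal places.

R1.90

Let x1 = kg of sunflower meal, x2 = kg of fish meal, x3 = kg of cottonseed meal, x4 = kg of alfalfa meal.
Minimize 0.4x1 + 2.29x2 + 0.33x3 + 0.34x4 s.t.:
  4x1 + 41.6x2 + 2x3 + 14.1x4 ≥ 41.1   (calcium)
  9.9x1 + 26.1x2 + 11.8x3 + 2.5x4 ≥ 22.9   (phosphorus)
  200x1 + 5x2 + 129x3 + 264x4 ≤ 307   (crude fibre)
  x1 ≤ 3.9
  x1, x2, x3, x4 ≥ 0.
The cheapest feasible vertex uses only fish meal, cottonseed meal, alfalfa meal; sunflower meal is not used. Binding constraints: calcium, phosphorus, crude fibre.
Optimal quantities: fish meal = 0.636 kg, cottonseed meal = 0.3237 kg, alfalfa meal = 0.9927 kg.
Total cost: 2.29·0.636 + 0.33·0.3237 + 0.34·0.9927 = 1.9008.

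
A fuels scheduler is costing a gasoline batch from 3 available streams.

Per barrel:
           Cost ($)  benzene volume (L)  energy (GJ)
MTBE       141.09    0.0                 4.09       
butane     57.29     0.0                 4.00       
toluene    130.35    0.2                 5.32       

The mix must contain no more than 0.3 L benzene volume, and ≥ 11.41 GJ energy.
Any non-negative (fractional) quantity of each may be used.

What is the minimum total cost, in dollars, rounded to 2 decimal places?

Let x1 = barrels of MTBE, x2 = barrels of butane, x3 = barrels of toluene.
Minimise 141.09x1 + 57.29x2 + 130.35x3 subject to:
  0.2x3 ≤ 0.3   (benzene volume)
  4.09x1 + 4x2 + 5.32x3 ≥ 11.41   (energy)
  x1, x2, x3 ≥ 0.
The optimal basis is {butane}; MTBE, toluene drop out. Binding constraint: energy.
Optimal quantities: butane = 2.8525 barrels.
Objective = 57.29·2.8525 = 163.4197.

$163.42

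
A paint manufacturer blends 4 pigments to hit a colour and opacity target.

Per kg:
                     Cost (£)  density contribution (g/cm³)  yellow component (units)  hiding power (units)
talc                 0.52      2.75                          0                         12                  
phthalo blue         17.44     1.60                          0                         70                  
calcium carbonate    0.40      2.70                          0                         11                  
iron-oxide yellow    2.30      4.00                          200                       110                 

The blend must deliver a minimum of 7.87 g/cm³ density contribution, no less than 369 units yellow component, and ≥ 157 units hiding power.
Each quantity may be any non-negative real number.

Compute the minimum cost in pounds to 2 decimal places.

£4.32

Let x1 = kg of talc, x2 = kg of phthalo blue, x3 = kg of calcium carbonate, x4 = kg of iron-oxide yellow.
Minimise 0.52x1 + 17.44x2 + 0.4x3 + 2.3x4 subject to:
  2.75x1 + 1.6x2 + 2.7x3 + 4x4 ≥ 7.87   (density contribution)
  200x4 ≥ 369   (yellow component)
  12x1 + 70x2 + 11x3 + 110x4 ≥ 157   (hiding power)
  x1, x2, x3, x4 ≥ 0.
At the optimum only calcium carbonate, iron-oxide yellow are positive (talc, phthalo blue = 0). Binding constraints: density contribution and yellow component.
Optimal quantities: calcium carbonate = 0.1815 kg, iron-oxide yellow = 1.845 kg.
Cost = 0.4·0.1815 + 2.3·1.845 = 4.3161.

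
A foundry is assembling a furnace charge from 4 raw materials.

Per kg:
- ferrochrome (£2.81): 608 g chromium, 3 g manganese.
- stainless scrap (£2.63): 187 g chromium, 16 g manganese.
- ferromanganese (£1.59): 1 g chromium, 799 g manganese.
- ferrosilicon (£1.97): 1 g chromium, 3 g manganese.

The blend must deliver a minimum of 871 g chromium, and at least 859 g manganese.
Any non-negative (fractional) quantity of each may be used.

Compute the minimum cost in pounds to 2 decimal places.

Set it up as a linear program. Let x1 = kg of ferrochrome, x2 = kg of stainless scrap, x3 = kg of ferromanganese, x4 = kg of ferrosilicon.
min 2.81x1 + 2.63x2 + 1.59x3 + 1.97x4 s.t.:
  608x1 + 187x2 + 1x3 + 1x4 ≥ 871   (chromium)
  3x1 + 16x2 + 799x3 + 3x4 ≥ 859   (manganese)
  x1, x2, x3, x4 ≥ 0.
The optimal basis is {ferrochrome, ferromanganese}; stainless scrap, ferrosilicon drop out. There the chromium and manganese constraints are tight.
So ferrochrome = 1.431 kg, ferromanganese = 1.07 kg.
Objective = 2.81·1.431 + 1.59·1.07 = 5.7224.

£5.72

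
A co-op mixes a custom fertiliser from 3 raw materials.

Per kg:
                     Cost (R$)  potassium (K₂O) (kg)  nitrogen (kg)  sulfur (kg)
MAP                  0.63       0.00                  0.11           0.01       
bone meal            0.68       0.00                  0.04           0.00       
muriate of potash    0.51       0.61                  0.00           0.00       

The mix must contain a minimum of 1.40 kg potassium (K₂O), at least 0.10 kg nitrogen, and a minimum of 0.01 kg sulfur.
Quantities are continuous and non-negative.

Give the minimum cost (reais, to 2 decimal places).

R$1.80

Let x1 = kg of MAP, x2 = kg of bone meal, x3 = kg of muriate of potash.
min 0.63x1 + 0.68x2 + 0.51x3 subject to:
  0.61x3 ≥ 1.4   (potassium (K₂O))
  0.11x1 + 0.04x2 ≥ 0.1   (nitrogen)
  0.01x1 ≥ 0.01   (sulfur)
  x1, x2, x3 ≥ 0.
The cheapest feasible vertex uses only MAP, muriate of potash; bone meal is not used. There the potassium (K₂O) and sulfur constraints are tight.
Optimal quantities: MAP = 1 kg, muriate of potash = 2.295 kg.
Objective = 0.63·1 + 0.51·2.295 = 1.8005.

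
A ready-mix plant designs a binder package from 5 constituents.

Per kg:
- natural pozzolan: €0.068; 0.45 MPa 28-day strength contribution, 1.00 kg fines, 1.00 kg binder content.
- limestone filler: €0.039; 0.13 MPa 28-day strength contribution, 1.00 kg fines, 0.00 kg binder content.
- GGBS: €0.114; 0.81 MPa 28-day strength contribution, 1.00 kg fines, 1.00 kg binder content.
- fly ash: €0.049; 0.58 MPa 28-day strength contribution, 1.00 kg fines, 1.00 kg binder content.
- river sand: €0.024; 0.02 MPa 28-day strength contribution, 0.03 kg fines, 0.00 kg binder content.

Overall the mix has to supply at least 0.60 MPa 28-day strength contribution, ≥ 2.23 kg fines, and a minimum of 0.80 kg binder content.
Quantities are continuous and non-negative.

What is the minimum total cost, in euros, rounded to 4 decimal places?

Let x1 = kg of natural pozzolan, x2 = kg of limestone filler, x3 = kg of GGBS, x4 = kg of fly ash, x5 = kg of river sand.
min 0.068x1 + 0.039x2 + 0.114x3 + 0.049x4 + 0.024x5 subject to:
  0.45x1 + 0.13x2 + 0.81x3 + 0.58x4 + 0.02x5 ≥ 0.6   (28-day strength contribution)
  1x1 + 1x2 + 1x3 + 1x4 + 0.03x5 ≥ 2.23   (fines)
  1x1 + 1x3 + 1x4 ≥ 0.8   (binder content)
  x1, x2, x3, x4, x5 ≥ 0.
The optimal basis is {limestone filler, fly ash}; natural pozzolan, GGBS, river sand drop out. Binding constraints: fines and binder content.
Solving gives x2 = 1.43, x4 = 0.8.
Total cost: 0.039·1.43 + 0.049·0.8 = 0.094970.

€0.0950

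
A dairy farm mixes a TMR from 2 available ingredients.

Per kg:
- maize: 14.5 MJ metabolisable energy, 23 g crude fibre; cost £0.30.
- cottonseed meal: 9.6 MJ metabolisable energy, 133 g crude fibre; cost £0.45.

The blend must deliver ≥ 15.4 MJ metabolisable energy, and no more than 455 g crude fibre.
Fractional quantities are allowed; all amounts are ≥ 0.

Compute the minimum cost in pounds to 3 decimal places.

Set it up as a linear program. Let x1 = kg of maize, x2 = kg of cottonseed meal.
Minimize 0.3x1 + 0.45x2 with:
  14.5x1 + 9.6x2 ≥ 15.4   (metabolisable energy)
  23x1 + 133x2 ≤ 455   (crude fibre)
  x1, x2 ≥ 0.
At the optimum only maize is positive (cottonseed meal = 0). There the metabolisable energy constraint is tight.
Optimal quantities: maize = 1.062 kg.
Objective = 0.3·1.062 = 0.31860.

£0.319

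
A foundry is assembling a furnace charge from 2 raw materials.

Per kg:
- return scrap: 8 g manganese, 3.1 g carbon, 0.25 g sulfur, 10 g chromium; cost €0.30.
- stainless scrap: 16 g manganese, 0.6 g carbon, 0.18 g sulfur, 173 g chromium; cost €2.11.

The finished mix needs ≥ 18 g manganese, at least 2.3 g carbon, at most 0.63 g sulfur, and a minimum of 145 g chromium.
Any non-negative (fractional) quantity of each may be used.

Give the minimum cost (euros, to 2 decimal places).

Let x1 = kg of return scrap, x2 = kg of stainless scrap.
min 0.3x1 + 2.11x2 subject to:
  8x1 + 16x2 ≥ 18   (manganese)
  3.1x1 + 0.6x2 ≥ 2.3   (carbon)
  0.25x1 + 0.18x2 ≤ 0.63   (sulfur)
  10x1 + 173x2 ≥ 145   (chromium)
  x1, x2 ≥ 0.
Both inputs are positive at the optimum. There the manganese and chromium constraints are tight.
Solving gives x1 = 0.6487, x2 = 0.8007.
Total cost: 0.3·0.6487 + 2.11·0.8007 = 1.8841.

€1.88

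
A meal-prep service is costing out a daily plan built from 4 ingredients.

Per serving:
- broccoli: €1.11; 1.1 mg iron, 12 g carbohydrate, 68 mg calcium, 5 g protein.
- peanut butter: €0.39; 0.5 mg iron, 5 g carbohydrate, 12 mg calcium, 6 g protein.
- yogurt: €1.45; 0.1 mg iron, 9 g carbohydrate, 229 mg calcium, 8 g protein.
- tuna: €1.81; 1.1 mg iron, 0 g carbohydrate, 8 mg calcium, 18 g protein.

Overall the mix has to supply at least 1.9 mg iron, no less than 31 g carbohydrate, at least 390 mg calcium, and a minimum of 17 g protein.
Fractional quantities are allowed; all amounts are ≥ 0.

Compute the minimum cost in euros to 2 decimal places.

Let x1 = servings of broccoli, x2 = servings of peanut butter, x3 = servings of yogurt, x4 = servings of tuna.
Minimize 1.11x1 + 0.39x2 + 1.45x3 + 1.81x4 subject to:
  1.1x1 + 0.5x2 + 0.1x3 + 1.1x4 ≥ 1.9   (iron)
  12x1 + 5x2 + 9x3 ≥ 31   (carbohydrate)
  68x1 + 12x2 + 229x3 + 8x4 ≥ 390   (calcium)
  5x1 + 6x2 + 8x3 + 18x4 ≥ 17   (protein)
  x1, x2, x3, x4 ≥ 0.
The cheapest feasible vertex uses only peanut butter, yogurt; broccoli, tuna are not used. Binding constraints: iron and calcium.
So peanut butter = 3.496 servings, yogurt = 1.52 servings.
Hence cost = 0.39·3.496 + 1.45·1.52 = €3.5674.

€3.57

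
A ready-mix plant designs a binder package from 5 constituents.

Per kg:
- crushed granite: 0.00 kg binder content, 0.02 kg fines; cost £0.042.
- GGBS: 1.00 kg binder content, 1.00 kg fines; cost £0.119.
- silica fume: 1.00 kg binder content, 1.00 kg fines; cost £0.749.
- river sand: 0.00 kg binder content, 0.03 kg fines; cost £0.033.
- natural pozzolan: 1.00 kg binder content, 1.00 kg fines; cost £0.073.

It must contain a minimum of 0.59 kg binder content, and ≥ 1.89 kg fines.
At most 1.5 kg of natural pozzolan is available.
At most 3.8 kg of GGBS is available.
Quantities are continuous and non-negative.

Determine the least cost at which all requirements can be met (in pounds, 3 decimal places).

£0.156

Let x1 = kg of crushed granite, x2 = kg of GGBS, x3 = kg of silica fume, x4 = kg of river sand, x5 = kg of natural pozzolan.
min 0.042x1 + 0.119x2 + 0.749x3 + 0.033x4 + 0.073x5 subject to:
  1x2 + 1x3 + 1x5 ≥ 0.59   (binder content)
  0.02x1 + 1x2 + 1x3 + 0.03x4 + 1x5 ≥ 1.89   (fines)
  x5 ≤ 1.5
  x2 ≤ 3.8
  x1, x2, x3, x4, x5 ≥ 0.
The optimal basis is {GGBS, natural pozzolan}; crushed granite, silica fume, river sand drop out. There the fines and the natural pozzolan cap constraints are tight.
That vertex is x2 = 0.39, x5 = 1.5.
Cost = 0.119·0.39 + 0.073·1.5 = 0.15591.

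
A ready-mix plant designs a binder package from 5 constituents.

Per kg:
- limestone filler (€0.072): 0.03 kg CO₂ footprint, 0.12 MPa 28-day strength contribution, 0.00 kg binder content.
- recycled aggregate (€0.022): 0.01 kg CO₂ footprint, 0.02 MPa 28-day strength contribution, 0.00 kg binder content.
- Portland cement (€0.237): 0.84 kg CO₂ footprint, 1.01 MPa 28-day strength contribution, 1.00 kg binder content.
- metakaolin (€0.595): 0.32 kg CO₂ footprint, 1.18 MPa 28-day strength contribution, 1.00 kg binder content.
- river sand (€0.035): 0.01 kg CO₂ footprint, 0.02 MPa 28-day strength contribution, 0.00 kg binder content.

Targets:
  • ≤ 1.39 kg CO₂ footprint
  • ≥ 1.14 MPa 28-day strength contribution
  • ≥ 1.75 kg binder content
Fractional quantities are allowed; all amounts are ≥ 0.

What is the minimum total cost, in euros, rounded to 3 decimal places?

Let x1 = kg of limestone filler, x2 = kg of recycled aggregate, x3 = kg of Portland cement, x4 = kg of metakaolin, x5 = kg of river sand.
min 0.072x1 + 0.022x2 + 0.237x3 + 0.595x4 + 0.035x5 subject to:
  0.03x1 + 0.01x2 + 0.84x3 + 0.32x4 + 0.01x5 ≤ 1.39   (CO₂ footprint)
  0.12x1 + 0.02x2 + 1.01x3 + 1.18x4 + 0.02x5 ≥ 1.14   (28-day strength contribution)
  1x3 + 1x4 ≥ 1.75   (binder content)
  x1, x2, x3, x4, x5 ≥ 0.
The cheapest feasible vertex uses only Portland cement, metakaolin; limestone filler, recycled aggregate, river sand are not used. There the CO₂ footprint and binder content constraints are tight.
So Portland cement = 1.596 kg, metakaolin = 0.1538 kg.
Total cost: 0.237·1.596 + 0.595·0.1538 = 0.46976.

€0.470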